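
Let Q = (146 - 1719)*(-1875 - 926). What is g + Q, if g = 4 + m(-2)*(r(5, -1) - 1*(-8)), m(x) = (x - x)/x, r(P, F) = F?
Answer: 4405977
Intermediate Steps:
m(x) = 0 (m(x) = 0/x = 0)
Q = 4405973 (Q = -1573*(-2801) = 4405973)
g = 4 (g = 4 + 0*(-1 - 1*(-8)) = 4 + 0*(-1 + 8) = 4 + 0*7 = 4 + 0 = 4)
g + Q = 4 + 4405973 = 4405977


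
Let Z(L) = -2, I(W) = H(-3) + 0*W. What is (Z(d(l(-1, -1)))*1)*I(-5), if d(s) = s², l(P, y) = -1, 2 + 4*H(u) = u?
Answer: 5/2 ≈ 2.5000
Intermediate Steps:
H(u) = -½ + u/4
I(W) = -5/4 (I(W) = (-½ + (¼)*(-3)) + 0*W = (-½ - ¾) + 0 = -5/4 + 0 = -5/4)
(Z(d(l(-1, -1)))*1)*I(-5) = -2*1*(-5/4) = -2*(-5/4) = 5/2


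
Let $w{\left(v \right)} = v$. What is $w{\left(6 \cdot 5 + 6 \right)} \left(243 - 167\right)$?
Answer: $2736$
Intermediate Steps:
$w{\left(6 \cdot 5 + 6 \right)} \left(243 - 167\right) = \left(6 \cdot 5 + 6\right) \left(243 - 167\right) = \left(30 + 6\right) 76 = 36 \cdot 76 = 2736$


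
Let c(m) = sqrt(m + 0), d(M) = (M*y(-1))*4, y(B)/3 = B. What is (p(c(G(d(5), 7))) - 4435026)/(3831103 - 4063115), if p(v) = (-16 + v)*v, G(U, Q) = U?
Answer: 2217543/116006 + 8*I*sqrt(15)/58003 ≈ 19.116 + 0.00053418*I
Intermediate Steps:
y(B) = 3*B
d(M) = -12*M (d(M) = (M*(3*(-1)))*4 = (M*(-3))*4 = -3*M*4 = -12*M)
c(m) = sqrt(m)
p(v) = v*(-16 + v)
(p(c(G(d(5), 7))) - 4435026)/(3831103 - 4063115) = (sqrt(-12*5)*(-16 + sqrt(-12*5)) - 4435026)/(3831103 - 4063115) = (sqrt(-60)*(-16 + sqrt(-60)) - 4435026)/(-232012) = ((2*I*sqrt(15))*(-16 + 2*I*sqrt(15)) - 4435026)*(-1/232012) = (2*I*sqrt(15)*(-16 + 2*I*sqrt(15)) - 4435026)*(-1/232012) = (-4435026 + 2*I*sqrt(15)*(-16 + 2*I*sqrt(15)))*(-1/232012) = 2217513/116006 - I*sqrt(15)*(-16 + 2*I*sqrt(15))/116006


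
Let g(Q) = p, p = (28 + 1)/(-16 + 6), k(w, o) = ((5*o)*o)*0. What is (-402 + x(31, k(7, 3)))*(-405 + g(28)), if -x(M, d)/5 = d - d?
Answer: 819879/5 ≈ 1.6398e+5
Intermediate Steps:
k(w, o) = 0 (k(w, o) = (5*o**2)*0 = 0)
x(M, d) = 0 (x(M, d) = -5*(d - d) = -5*0 = 0)
p = -29/10 (p = 29/(-10) = 29*(-1/10) = -29/10 ≈ -2.9000)
g(Q) = -29/10
(-402 + x(31, k(7, 3)))*(-405 + g(28)) = (-402 + 0)*(-405 - 29/10) = -402*(-4079/10) = 819879/5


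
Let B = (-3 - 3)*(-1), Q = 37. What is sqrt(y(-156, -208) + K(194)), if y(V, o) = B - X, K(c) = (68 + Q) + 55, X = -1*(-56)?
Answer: sqrt(110) ≈ 10.488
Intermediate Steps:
X = 56
K(c) = 160 (K(c) = (68 + 37) + 55 = 105 + 55 = 160)
B = 6 (B = -6*(-1) = 6)
y(V, o) = -50 (y(V, o) = 6 - 1*56 = 6 - 56 = -50)
sqrt(y(-156, -208) + K(194)) = sqrt(-50 + 160) = sqrt(110)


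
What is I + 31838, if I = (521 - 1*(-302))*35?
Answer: 60643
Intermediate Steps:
I = 28805 (I = (521 + 302)*35 = 823*35 = 28805)
I + 31838 = 28805 + 31838 = 60643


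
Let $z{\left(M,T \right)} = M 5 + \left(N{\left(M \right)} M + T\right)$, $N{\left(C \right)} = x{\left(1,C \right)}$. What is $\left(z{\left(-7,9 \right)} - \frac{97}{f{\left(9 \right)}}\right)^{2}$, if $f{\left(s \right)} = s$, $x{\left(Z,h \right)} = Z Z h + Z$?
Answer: $\frac{2209}{81} \approx 27.272$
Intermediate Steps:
$x{\left(Z,h \right)} = Z + h Z^{2}$ ($x{\left(Z,h \right)} = Z^{2} h + Z = h Z^{2} + Z = Z + h Z^{2}$)
$N{\left(C \right)} = 1 + C$ ($N{\left(C \right)} = 1 \left(1 + 1 C\right) = 1 \left(1 + C\right) = 1 + C$)
$z{\left(M,T \right)} = T + 5 M + M \left(1 + M\right)$ ($z{\left(M,T \right)} = M 5 + \left(\left(1 + M\right) M + T\right) = 5 M + \left(M \left(1 + M\right) + T\right) = 5 M + \left(T + M \left(1 + M\right)\right) = T + 5 M + M \left(1 + M\right)$)
$\left(z{\left(-7,9 \right)} - \frac{97}{f{\left(9 \right)}}\right)^{2} = \left(\left(9 + \left(-7\right)^{2} + 6 \left(-7\right)\right) - \frac{97}{9}\right)^{2} = \left(\left(9 + 49 - 42\right) - \frac{97}{9}\right)^{2} = \left(16 - \frac{97}{9}\right)^{2} = \left(\frac{47}{9}\right)^{2} = \frac{2209}{81}$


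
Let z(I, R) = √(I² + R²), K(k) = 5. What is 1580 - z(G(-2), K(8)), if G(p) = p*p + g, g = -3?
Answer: 1580 - √26 ≈ 1574.9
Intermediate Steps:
G(p) = -3 + p² (G(p) = p*p - 3 = p² - 3 = -3 + p²)
1580 - z(G(-2), K(8)) = 1580 - √((-3 + (-2)²)² + 5²) = 1580 - √((-3 + 4)² + 25) = 1580 - √(1² + 25) = 1580 - √(1 + 25) = 1580 - √26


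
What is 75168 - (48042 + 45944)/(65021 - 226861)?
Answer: 6082641553/80920 ≈ 75169.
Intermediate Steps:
75168 - (48042 + 45944)/(65021 - 226861) = 75168 - 93986/(-161840) = 75168 - 93986*(-1)/161840 = 75168 - 1*(-46993/80920) = 75168 + 46993/80920 = 6082641553/80920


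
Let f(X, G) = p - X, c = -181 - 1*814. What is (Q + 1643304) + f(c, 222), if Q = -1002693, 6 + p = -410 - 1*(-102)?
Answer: 641292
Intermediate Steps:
p = -314 (p = -6 + (-410 - 1*(-102)) = -6 + (-410 + 102) = -6 - 308 = -314)
c = -995 (c = -181 - 814 = -995)
f(X, G) = -314 - X
(Q + 1643304) + f(c, 222) = (-1002693 + 1643304) + (-314 - 1*(-995)) = 640611 + (-314 + 995) = 640611 + 681 = 641292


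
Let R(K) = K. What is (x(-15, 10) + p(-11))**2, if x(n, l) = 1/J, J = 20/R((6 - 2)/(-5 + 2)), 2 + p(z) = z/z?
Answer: 256/225 ≈ 1.1378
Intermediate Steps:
p(z) = -1 (p(z) = -2 + z/z = -2 + 1 = -1)
J = -15 (J = 20/(((6 - 2)/(-5 + 2))) = 20/((4/(-3))) = 20/((4*(-1/3))) = 20/(-4/3) = 20*(-3/4) = -15)
x(n, l) = -1/15 (x(n, l) = 1/(-15) = -1/15)
(x(-15, 10) + p(-11))**2 = (-1/15 - 1)**2 = (-16/15)**2 = 256/225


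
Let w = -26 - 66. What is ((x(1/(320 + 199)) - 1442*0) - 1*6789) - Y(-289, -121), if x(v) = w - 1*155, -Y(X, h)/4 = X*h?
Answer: 132840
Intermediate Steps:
w = -92
Y(X, h) = -4*X*h
x(v) = -247 (x(v) = -92 - 1*155 = -92 - 155 = -247)
((x(1/(320 + 199)) - 1442*0) - 1*6789) - Y(-289, -121) = ((-247 - 1442*0) - 1*6789) - (-4)*(-289)*(-121) = ((-247 - 1*0) - 6789) - 1*(-139876) = ((-247 + 0) - 6789) + 139876 = (-247 - 6789) + 139876 = -7036 + 139876 = 132840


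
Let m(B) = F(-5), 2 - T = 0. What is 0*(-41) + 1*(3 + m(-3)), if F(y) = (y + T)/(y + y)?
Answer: 33/10 ≈ 3.3000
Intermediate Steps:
T = 2 (T = 2 - 1*0 = 2 + 0 = 2)
F(y) = (2 + y)/(2*y) (F(y) = (y + 2)/(y + y) = (2 + y)/((2*y)) = (2 + y)*(1/(2*y)) = (2 + y)/(2*y))
m(B) = 3/10 (m(B) = (½)*(2 - 5)/(-5) = (½)*(-⅕)*(-3) = 3/10)
0*(-41) + 1*(3 + m(-3)) = 0*(-41) + 1*(3 + 3/10) = 0 + 1*(33/10) = 0 + 33/10 = 33/10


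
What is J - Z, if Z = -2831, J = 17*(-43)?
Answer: 2100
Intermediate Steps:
J = -731
J - Z = -731 - 1*(-2831) = -731 + 2831 = 2100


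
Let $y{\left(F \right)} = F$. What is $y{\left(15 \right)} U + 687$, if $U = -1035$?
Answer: $-14838$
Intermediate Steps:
$y{\left(15 \right)} U + 687 = 15 \left(-1035\right) + 687 = -15525 + 687 = -14838$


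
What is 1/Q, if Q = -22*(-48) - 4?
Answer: 1/1052 ≈ 0.00095057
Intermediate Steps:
Q = 1052 (Q = 1056 - 4 = 1052)
1/Q = 1/1052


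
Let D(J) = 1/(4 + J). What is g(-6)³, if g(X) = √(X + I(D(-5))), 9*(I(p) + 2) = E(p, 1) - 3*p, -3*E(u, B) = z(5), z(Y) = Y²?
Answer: -464*I*√174/243 ≈ -25.188*I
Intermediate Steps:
E(u, B) = -25/3 (E(u, B) = -⅓*5² = -⅓*25 = -25/3)
I(p) = -79/27 - p/3 (I(p) = -2 + (-25/3 - 3*p)/9 = -2 + (-25/27 - p/3) = -79/27 - p/3)
g(X) = √(-70/27 + X) (g(X) = √(X + (-79/27 - 1/(3*(4 - 5)))) = √(X + (-79/27 - ⅓/(-1))) = √(X + (-79/27 - ⅓*(-1))) = √(X + (-79/27 + ⅓)) = √(X - 70/27) = √(-70/27 + X))
g(-6)³ = (√(-210 + 81*(-6))/9)³ = (√(-210 - 486)/9)³ = (√(-696)/9)³ = ((2*I*√174)/9)³ = (2*I*√174/9)³ = -464*I*√174/243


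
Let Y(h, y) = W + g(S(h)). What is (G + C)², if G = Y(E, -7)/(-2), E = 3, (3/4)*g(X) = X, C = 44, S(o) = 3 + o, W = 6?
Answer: 1369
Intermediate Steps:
g(X) = 4*X/3
Y(h, y) = 10 + 4*h/3 (Y(h, y) = 6 + 4*(3 + h)/3 = 6 + (4 + 4*h/3) = 10 + 4*h/3)
G = -7 (G = (10 + (4/3)*3)/(-2) = (10 + 4)*(-½) = 14*(-½) = -7)
(G + C)² = (-7 + 44)² = 37² = 1369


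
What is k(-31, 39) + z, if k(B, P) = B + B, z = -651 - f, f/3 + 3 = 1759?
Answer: -5981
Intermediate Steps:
f = 5268 (f = -9 + 3*1759 = -9 + 5277 = 5268)
z = -5919 (z = -651 - 1*5268 = -651 - 5268 = -5919)
k(B, P) = 2*B
k(-31, 39) + z = 2*(-31) - 5919 = -62 - 5919 = -5981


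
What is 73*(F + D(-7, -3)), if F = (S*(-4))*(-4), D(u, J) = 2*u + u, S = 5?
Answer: 4307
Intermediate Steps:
D(u, J) = 3*u
F = 80 (F = (5*(-4))*(-4) = -20*(-4) = 80)
73*(F + D(-7, -3)) = 73*(80 + 3*(-7)) = 73*(80 - 21) = 73*59 = 4307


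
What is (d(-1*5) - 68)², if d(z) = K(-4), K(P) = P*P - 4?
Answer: 3136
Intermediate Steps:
K(P) = -4 + P² (K(P) = P² - 4 = -4 + P²)
d(z) = 12 (d(z) = -4 + (-4)² = -4 + 16 = 12)
(d(-1*5) - 68)² = (12 - 68)² = (-56)² = 3136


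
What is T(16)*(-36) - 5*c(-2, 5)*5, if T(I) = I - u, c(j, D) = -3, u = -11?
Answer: -897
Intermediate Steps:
T(I) = 11 + I (T(I) = I - 1*(-11) = I + 11 = 11 + I)
T(16)*(-36) - 5*c(-2, 5)*5 = (11 + 16)*(-36) - 5*(-3)*5 = 27*(-36) + 15*5 = -972 + 75 = -897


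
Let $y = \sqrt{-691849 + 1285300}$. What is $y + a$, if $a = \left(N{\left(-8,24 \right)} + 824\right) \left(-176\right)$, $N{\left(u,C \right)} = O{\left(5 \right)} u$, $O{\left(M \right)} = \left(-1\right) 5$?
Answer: $-152064 + 3 \sqrt{65939} \approx -1.5129 \cdot 10^{5}$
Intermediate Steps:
$O{\left(M \right)} = -5$
$N{\left(u,C \right)} = - 5 u$
$y = 3 \sqrt{65939}$ ($y = \sqrt{593451} = 3 \sqrt{65939} \approx 770.36$)
$a = -152064$ ($a = \left(\left(-5\right) \left(-8\right) + 824\right) \left(-176\right) = \left(40 + 824\right) \left(-176\right) = 864 \left(-176\right) = -152064$)
$y + a = 3 \sqrt{65939} - 152064 = -152064 + 3 \sqrt{65939}$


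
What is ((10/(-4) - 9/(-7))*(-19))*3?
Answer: 969/14 ≈ 69.214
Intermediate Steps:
((10/(-4) - 9/(-7))*(-19))*3 = ((10*(-¼) - 9*(-⅐))*(-19))*3 = ((-5/2 + 9/7)*(-19))*3 = -17/14*(-19)*3 = (323/14)*3 = 969/14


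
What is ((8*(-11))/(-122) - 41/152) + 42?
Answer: 393611/9272 ≈ 42.452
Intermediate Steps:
((8*(-11))/(-122) - 41/152) + 42 = (-88*(-1/122) - 41*1/152) + 42 = (44/61 - 41/152) + 42 = 4187/9272 + 42 = 393611/9272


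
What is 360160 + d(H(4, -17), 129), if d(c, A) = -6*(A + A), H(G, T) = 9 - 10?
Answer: 358612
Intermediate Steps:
H(G, T) = -1
d(c, A) = -12*A
360160 + d(H(4, -17), 129) = 360160 - 12*129 = 360160 - 1548 = 358612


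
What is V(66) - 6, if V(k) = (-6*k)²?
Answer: 156810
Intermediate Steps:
V(k) = 36*k²
V(66) - 6 = 36*66² - 6 = 36*4356 - 6 = 156816 - 6 = 156810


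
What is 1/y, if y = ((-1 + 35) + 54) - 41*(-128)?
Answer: 1/5336 ≈ 0.00018741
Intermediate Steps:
y = 5336 (y = (34 + 54) + 5248 = 88 + 5248 = 5336)
1/y = 1/5336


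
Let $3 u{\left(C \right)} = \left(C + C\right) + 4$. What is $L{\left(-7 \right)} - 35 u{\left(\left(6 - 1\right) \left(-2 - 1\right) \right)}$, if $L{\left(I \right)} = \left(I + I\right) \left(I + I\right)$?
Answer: $\frac{1498}{3} \approx 499.33$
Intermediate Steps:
$u{\left(C \right)} = \frac{4}{3} + \frac{2 C}{3}$ ($u{\left(C \right)} = \frac{\left(C + C\right) + 4}{3} = \frac{2 C + 4}{3} = \frac{4 + 2 C}{3} = \frac{4}{3} + \frac{2 C}{3}$)
$L{\left(I \right)} = 4 I^{2}$ ($L{\left(I \right)} = 2 I 2 I = 4 I^{2}$)
$L{\left(-7 \right)} - 35 u{\left(\left(6 - 1\right) \left(-2 - 1\right) \right)} = 4 \left(-7\right)^{2} - 35 \left(\frac{4}{3} + \frac{2 \left(6 - 1\right) \left(-2 - 1\right)}{3}\right) = 4 \cdot 49 - 35 \left(\frac{4}{3} + \frac{2 \cdot 5 \left(-3\right)}{3}\right) = 196 - 35 \left(\frac{4}{3} + \frac{2}{3} \left(-15\right)\right) = 196 - 35 \left(\frac{4}{3} - 10\right) = 196 - - \frac{910}{3} = 196 + \frac{910}{3} = \frac{1498}{3}$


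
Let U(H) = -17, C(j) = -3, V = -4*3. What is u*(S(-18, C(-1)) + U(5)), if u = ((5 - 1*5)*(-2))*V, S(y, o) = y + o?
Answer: 0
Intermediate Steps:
V = -12
S(y, o) = o + y
u = 0 (u = ((5 - 1*5)*(-2))*(-12) = ((5 - 5)*(-2))*(-12) = (0*(-2))*(-12) = 0*(-12) = 0)
u*(S(-18, C(-1)) + U(5)) = 0*((-3 - 18) - 17) = 0*(-21 - 17) = 0*(-38) = 0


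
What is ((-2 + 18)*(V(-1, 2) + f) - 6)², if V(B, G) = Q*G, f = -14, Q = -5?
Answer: 152100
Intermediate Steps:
V(B, G) = -5*G
((-2 + 18)*(V(-1, 2) + f) - 6)² = ((-2 + 18)*(-5*2 - 14) - 6)² = (16*(-10 - 14) - 6)² = (16*(-24) - 6)² = (-384 - 6)² = (-390)² = 152100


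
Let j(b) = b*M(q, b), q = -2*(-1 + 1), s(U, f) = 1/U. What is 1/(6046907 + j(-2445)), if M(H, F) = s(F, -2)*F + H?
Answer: 1/6044462 ≈ 1.6544e-7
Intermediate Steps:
q = 0 (q = -2*0 = 0)
M(H, F) = 1 + H (M(H, F) = F/F + H = 1 + H)
j(b) = b (j(b) = b*(1 + 0) = b*1 = b)
1/(6046907 + j(-2445)) = 1/(6046907 - 2445) = 1/6044462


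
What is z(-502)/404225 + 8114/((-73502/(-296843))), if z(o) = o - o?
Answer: 1204292051/36751 ≈ 32769.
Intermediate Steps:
z(o) = 0
z(-502)/404225 + 8114/((-73502/(-296843))) = 0/404225 + 8114/((-73502/(-296843))) = 0*(1/404225) + 8114/((-73502*(-1/296843))) = 0 + 8114/(73502/296843) = 0 + 8114*(296843/73502) = 0 + 1204292051/36751 = 1204292051/36751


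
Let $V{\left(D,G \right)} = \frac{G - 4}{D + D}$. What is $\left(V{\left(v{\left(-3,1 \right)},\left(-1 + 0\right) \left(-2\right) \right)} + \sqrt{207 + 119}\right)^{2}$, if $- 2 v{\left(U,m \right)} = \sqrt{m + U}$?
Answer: $324 - 4 i \sqrt{163} \approx 324.0 - 51.069 i$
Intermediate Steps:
$v{\left(U,m \right)} = - \frac{\sqrt{U + m}}{2}$ ($v{\left(U,m \right)} = - \frac{\sqrt{m + U}}{2} = - \frac{\sqrt{U + m}}{2}$)
$V{\left(D,G \right)} = \frac{-4 + G}{2 D}$
$\left(V{\left(v{\left(-3,1 \right)},\left(-1 + 0\right) \left(-2\right) \right)} + \sqrt{207 + 119}\right)^{2} = \left(\frac{-4 + \left(-1 + 0\right) \left(-2\right)}{2 \left(- \frac{\sqrt{-3 + 1}}{2}\right)} + \sqrt{207 + 119}\right)^{2} = \left(\frac{-4 - -2}{2 \left(- \frac{\sqrt{-2}}{2}\right)} + \sqrt{326}\right)^{2} = \left(\frac{-4 + 2}{2 \left(- \frac{i \sqrt{2}}{2}\right)} + \sqrt{326}\right)^{2} = \left(\frac{1}{2} \frac{1}{\left(- \frac{1}{2}\right) i \sqrt{2}} \left(-2\right) + \sqrt{326}\right)^{2} = \left(\frac{1}{2} i \sqrt{2} \left(-2\right) + \sqrt{326}\right)^{2} = \left(- i \sqrt{2} + \sqrt{326}\right)^{2} = \left(\sqrt{326} - i \sqrt{2}\right)^{2}$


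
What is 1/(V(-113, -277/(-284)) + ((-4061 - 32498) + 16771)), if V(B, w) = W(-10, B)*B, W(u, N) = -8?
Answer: -1/18884 ≈ -5.2955e-5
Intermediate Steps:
V(B, w) = -8*B
1/(V(-113, -277/(-284)) + ((-4061 - 32498) + 16771)) = 1/(-8*(-113) + ((-4061 - 32498) + 16771)) = 1/(904 + (-36559 + 16771)) = 1/(904 - 19788) = 1/(-18884) = -1/18884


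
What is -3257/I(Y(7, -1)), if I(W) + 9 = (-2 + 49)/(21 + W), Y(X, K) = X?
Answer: 91196/205 ≈ 444.86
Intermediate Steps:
I(W) = -9 + 47/(21 + W) (I(W) = -9 + (-2 + 49)/(21 + W) = -9 + 47/(21 + W))
-3257/I(Y(7, -1)) = -3257*(21 + 7)/(-142 - 9*7) = -3257*28/(-142 - 63) = -3257/((1/28)*(-205)) = -3257/(-205/28) = -3257*(-28/205) = 91196/205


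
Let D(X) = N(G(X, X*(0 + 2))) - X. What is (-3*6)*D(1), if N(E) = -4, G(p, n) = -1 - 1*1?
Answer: 90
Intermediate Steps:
G(p, n) = -2 (G(p, n) = -1 - 1 = -2)
D(X) = -4 - X
(-3*6)*D(1) = (-3*6)*(-4 - 1*1) = -18*(-4 - 1) = -18*(-5) = 90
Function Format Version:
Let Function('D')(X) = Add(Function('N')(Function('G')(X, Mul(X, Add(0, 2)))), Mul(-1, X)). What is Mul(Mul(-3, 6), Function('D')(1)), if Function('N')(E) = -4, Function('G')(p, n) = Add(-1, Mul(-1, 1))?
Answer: 90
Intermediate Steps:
Function('G')(p, n) = -2 (Function('G')(p, n) = Add(-1, -1) = -2)
Function('D')(X) = Add(-4, Mul(-1, X))
Mul(Mul(-3, 6), Function('D')(1)) = Mul(Mul(-3, 6), Add(-4, Mul(-1, 1))) = Mul(-18, Add(-4, -1)) = Mul(-18, -5) = 90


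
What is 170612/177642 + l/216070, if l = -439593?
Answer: -20613022433/19191553470 ≈ -1.0741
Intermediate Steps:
170612/177642 + l/216070 = 170612/177642 - 439593/216070 = 170612*(1/177642) - 439593*1/216070 = 85306/88821 - 439593/216070 = -20613022433/19191553470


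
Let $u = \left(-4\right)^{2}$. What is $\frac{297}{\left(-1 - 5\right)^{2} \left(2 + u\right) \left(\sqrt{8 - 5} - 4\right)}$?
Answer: $- \frac{11}{78} - \frac{11 \sqrt{3}}{312} \approx -0.20209$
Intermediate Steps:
$u = 16$
$\frac{297}{\left(-1 - 5\right)^{2} \left(2 + u\right) \left(\sqrt{8 - 5} - 4\right)} = \frac{297}{\left(-1 - 5\right)^{2} \left(2 + 16\right) \left(\sqrt{8 - 5} - 4\right)} = \frac{297}{\left(-6\right)^{2} \cdot 18 \left(\sqrt{3} - 4\right)} = \frac{297}{36 \cdot 18 \left(-4 + \sqrt{3}\right)} = \frac{297}{648 \left(-4 + \sqrt{3}\right)} = \frac{297}{-2592 + 648 \sqrt{3}}$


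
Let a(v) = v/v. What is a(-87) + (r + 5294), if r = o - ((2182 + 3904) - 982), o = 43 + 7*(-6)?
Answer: 192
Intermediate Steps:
o = 1 (o = 43 - 42 = 1)
r = -5103 (r = 1 - ((2182 + 3904) - 982) = 1 - (6086 - 982) = 1 - 1*5104 = 1 - 5104 = -5103)
a(v) = 1
a(-87) + (r + 5294) = 1 + (-5103 + 5294) = 1 + 191 = 192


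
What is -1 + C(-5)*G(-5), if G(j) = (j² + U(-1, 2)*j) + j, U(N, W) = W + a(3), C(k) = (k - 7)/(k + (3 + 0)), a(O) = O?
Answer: -31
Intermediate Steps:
C(k) = (-7 + k)/(3 + k) (C(k) = (-7 + k)/(k + 3) = (-7 + k)/(3 + k))
U(N, W) = 3 + W (U(N, W) = W + 3 = 3 + W)
G(j) = j² + 6*j (G(j) = (j² + (3 + 2)*j) + j = (j² + 5*j) + j = j² + 6*j)
-1 + C(-5)*G(-5) = -1 + ((-7 - 5)/(3 - 5))*(-5*(6 - 5)) = -1 + (-12/(-2))*(-5*1) = -1 - ½*(-12)*(-5) = -1 + 6*(-5) = -1 - 30 = -31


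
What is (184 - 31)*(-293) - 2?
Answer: -44831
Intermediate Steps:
(184 - 31)*(-293) - 2 = 153*(-293) - 2 = -44829 - 2 = -44831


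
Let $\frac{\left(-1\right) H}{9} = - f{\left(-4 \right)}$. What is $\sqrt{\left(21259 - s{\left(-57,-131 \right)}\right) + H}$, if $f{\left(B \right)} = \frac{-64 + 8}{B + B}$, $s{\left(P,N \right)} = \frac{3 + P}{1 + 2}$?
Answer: $2 \sqrt{5335} \approx 146.08$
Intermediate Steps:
$s{\left(P,N \right)} = 1 + \frac{P}{3}$ ($s{\left(P,N \right)} = \frac{3 + P}{3} = \left(3 + P\right) \frac{1}{3} = 1 + \frac{P}{3}$)
$f{\left(B \right)} = - \frac{28}{B}$ ($f{\left(B \right)} = - \frac{56}{2 B} = - 56 \frac{1}{2 B} = - \frac{28}{B}$)
$H = 63$ ($H = - 9 \left(- \frac{-28}{-4}\right) = - 9 \left(- \frac{\left(-28\right) \left(-1\right)}{4}\right) = - 9 \left(\left(-1\right) 7\right) = \left(-9\right) \left(-7\right) = 63$)
$\sqrt{\left(21259 - s{\left(-57,-131 \right)}\right) + H} = \sqrt{\left(21259 - \left(1 + \frac{1}{3} \left(-57\right)\right)\right) + 63} = \sqrt{\left(21259 - \left(1 - 19\right)\right) + 63} = \sqrt{\left(21259 - -18\right) + 63} = \sqrt{\left(21259 + 18\right) + 63} = \sqrt{21277 + 63} = \sqrt{21340} = 2 \sqrt{5335}$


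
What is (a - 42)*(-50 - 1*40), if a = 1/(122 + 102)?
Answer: 423315/112 ≈ 3779.6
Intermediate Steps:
a = 1/224 ≈ 0.0044643
(a - 42)*(-50 - 1*40) = (1/224 - 42)*(-50 - 1*40) = -9407*(-50 - 40)/224 = -9407/224*(-90) = 423315/112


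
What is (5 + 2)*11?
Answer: 77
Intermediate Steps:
(5 + 2)*11 = 7*11 = 77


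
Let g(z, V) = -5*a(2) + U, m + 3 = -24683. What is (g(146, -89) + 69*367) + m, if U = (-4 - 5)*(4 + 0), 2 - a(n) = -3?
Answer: 576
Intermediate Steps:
m = -24686 (m = -3 - 24683 = -24686)
a(n) = 5 (a(n) = 2 - 1*(-3) = 2 + 3 = 5)
U = -36 (U = -9*4 = -36)
g(z, V) = -61 (g(z, V) = -5*5 - 36 = -25 - 36 = -61)
(g(146, -89) + 69*367) + m = (-61 + 69*367) - 24686 = (-61 + 25323) - 24686 = 25262 - 24686 = 576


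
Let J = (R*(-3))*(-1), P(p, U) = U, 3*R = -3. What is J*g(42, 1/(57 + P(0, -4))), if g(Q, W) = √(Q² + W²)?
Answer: -3*√4955077/53 ≈ -126.00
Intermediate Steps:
R = -1 (R = (⅓)*(-3) = -1)
J = -3 (J = -1*(-3)*(-1) = 3*(-1) = -3)
J*g(42, 1/(57 + P(0, -4))) = -3*√(42² + (1/(57 - 4))²) = -3*√(1764 + (1/53)²) = -3*√(1764 + 1/2809) = -3*√4955077/53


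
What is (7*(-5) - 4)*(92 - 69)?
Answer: -897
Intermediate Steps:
(7*(-5) - 4)*(92 - 69) = (-35 - 4)*23 = -39*23 = -897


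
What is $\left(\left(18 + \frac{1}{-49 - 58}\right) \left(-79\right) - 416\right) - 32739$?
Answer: $- \frac{3699660}{107} \approx -34576.0$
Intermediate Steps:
$\left(\left(18 + \frac{1}{-49 - 58}\right) \left(-79\right) - 416\right) - 32739 = \left(\left(18 + \frac{1}{-107}\right) \left(-79\right) - 416\right) - 32739 = \left(\left(18 - \frac{1}{107}\right) \left(-79\right) - 416\right) - 32739 = \left(\frac{1925}{107} \left(-79\right) - 416\right) - 32739 = \left(- \frac{152075}{107} - 416\right) - 32739 = - \frac{196587}{107} - 32739 = - \frac{3699660}{107}$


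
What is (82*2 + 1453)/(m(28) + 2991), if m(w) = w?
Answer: 1617/3019 ≈ 0.53561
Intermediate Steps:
(82*2 + 1453)/(m(28) + 2991) = (82*2 + 1453)/(28 + 2991) = (164 + 1453)/3019 = 1617*(1/3019) = 1617/3019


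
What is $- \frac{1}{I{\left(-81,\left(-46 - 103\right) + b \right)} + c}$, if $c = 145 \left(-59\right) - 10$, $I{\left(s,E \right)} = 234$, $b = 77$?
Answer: $\frac{1}{8331} \approx 0.00012003$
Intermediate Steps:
$c = -8565$ ($c = -8555 - 10 = -8565$)
$- \frac{1}{I{\left(-81,\left(-46 - 103\right) + b \right)} + c} = - \frac{1}{234 - 8565} = - \frac{1}{-8331} = \left(-1\right) \left(- \frac{1}{8331}\right) = \frac{1}{8331}$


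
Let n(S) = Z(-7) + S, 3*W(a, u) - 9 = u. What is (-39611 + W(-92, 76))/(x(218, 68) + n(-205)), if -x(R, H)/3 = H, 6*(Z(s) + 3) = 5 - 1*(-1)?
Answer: 118748/1233 ≈ 96.308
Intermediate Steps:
Z(s) = -2 (Z(s) = -3 + (5 - 1*(-1))/6 = -3 + (5 + 1)/6 = -3 + (⅙)*6 = -3 + 1 = -2)
x(R, H) = -3*H
W(a, u) = 3 + u/3
n(S) = -2 + S
(-39611 + W(-92, 76))/(x(218, 68) + n(-205)) = (-39611 + (3 + (⅓)*76))/(-3*68 + (-2 - 205)) = (-39611 + (3 + 76/3))/(-204 - 207) = (-39611 + 85/3)/(-411) = -118748/3*(-1/411) = 118748/1233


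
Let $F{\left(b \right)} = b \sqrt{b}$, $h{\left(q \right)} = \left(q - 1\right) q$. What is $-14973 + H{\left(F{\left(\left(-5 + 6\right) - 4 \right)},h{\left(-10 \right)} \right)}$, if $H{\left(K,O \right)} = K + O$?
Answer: $-14863 - 3 i \sqrt{3} \approx -14863.0 - 5.1962 i$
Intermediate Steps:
$h{\left(q \right)} = q \left(-1 + q\right)$ ($h{\left(q \right)} = \left(-1 + q\right) q = q \left(-1 + q\right)$)
$F{\left(b \right)} = b^{\frac{3}{2}}$
$-14973 + H{\left(F{\left(\left(-5 + 6\right) - 4 \right)},h{\left(-10 \right)} \right)} = -14973 - \left(- \left(\left(-5 + 6\right) - 4\right)^{\frac{3}{2}} + 10 \left(-1 - 10\right)\right) = -14973 + \left(\left(1 - 4\right)^{\frac{3}{2}} - -110\right) = -14973 + \left(\left(-3\right)^{\frac{3}{2}} + 110\right) = -14973 + \left(- 3 i \sqrt{3} + 110\right) = -14973 + \left(110 - 3 i \sqrt{3}\right) = -14863 - 3 i \sqrt{3}$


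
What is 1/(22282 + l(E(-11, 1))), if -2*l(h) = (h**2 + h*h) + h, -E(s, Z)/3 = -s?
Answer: 2/42419 ≈ 4.7149e-5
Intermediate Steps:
E(s, Z) = 3*s (E(s, Z) = -(-3)*s = 3*s)
l(h) = -h**2 - h/2 (l(h) = -((h**2 + h*h) + h)/2 = -((h**2 + h**2) + h)/2 = -(2*h**2 + h)/2 = -(h + 2*h**2)/2 = -h**2 - h/2)
1/(22282 + l(E(-11, 1))) = 1/(22282 - 3*(-11)*(1/2 + 3*(-11))) = 1/(22282 - 1*(-33)*(1/2 - 33)) = 1/(22282 - 1*(-33)*(-65/2)) = 1/(22282 - 2145/2) = 1/(42419/2) = 2/42419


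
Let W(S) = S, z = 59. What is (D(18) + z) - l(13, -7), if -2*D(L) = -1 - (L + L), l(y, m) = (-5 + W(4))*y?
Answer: 181/2 ≈ 90.500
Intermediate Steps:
l(y, m) = -y (l(y, m) = (-5 + 4)*y = -y)
D(L) = ½ + L (D(L) = -(-1 - (L + L))/2 = -(-1 - 2*L)/2 = ½ + L)
(D(18) + z) - l(13, -7) = ((½ + 18) + 59) - (-1)*13 = (37/2 + 59) - 1*(-13) = 155/2 + 13 = 181/2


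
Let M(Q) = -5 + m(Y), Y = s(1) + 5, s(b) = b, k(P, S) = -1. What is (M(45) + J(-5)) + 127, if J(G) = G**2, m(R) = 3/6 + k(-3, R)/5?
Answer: 1473/10 ≈ 147.30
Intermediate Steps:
Y = 6 (Y = 1 + 5 = 6)
m(R) = 3/10 (m(R) = 3/6 - 1/5 = 3*(1/6) - 1*1/5 = 1/2 - 1/5 = 3/10)
M(Q) = -47/10 (M(Q) = -5 + 3/10 = -47/10)
(M(45) + J(-5)) + 127 = (-47/10 + (-5)**2) + 127 = (-47/10 + 25) + 127 = 203/10 + 127 = 1473/10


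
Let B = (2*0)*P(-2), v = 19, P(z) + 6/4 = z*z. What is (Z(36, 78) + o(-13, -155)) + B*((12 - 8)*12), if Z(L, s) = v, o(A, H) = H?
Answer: -136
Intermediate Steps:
P(z) = -3/2 + z² (P(z) = -3/2 + z*z = -3/2 + z²)
Z(L, s) = 19
B = 0 (B = (2*0)*(-3/2 + (-2)²) = 0*(-3/2 + 4) = 0*(5/2) = 0)
(Z(36, 78) + o(-13, -155)) + B*((12 - 8)*12) = (19 - 155) + 0*((12 - 8)*12) = -136 + 0*(4*12) = -136 + 0*48 = -136 + 0 = -136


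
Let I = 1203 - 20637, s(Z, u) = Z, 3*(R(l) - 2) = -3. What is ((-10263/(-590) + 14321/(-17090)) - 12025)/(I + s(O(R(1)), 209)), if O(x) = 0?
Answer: 6054116611/9797748270 ≈ 0.61791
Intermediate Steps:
R(l) = 1 (R(l) = 2 + (⅓)*(-3) = 2 - 1 = 1)
I = -19434
((-10263/(-590) + 14321/(-17090)) - 12025)/(I + s(O(R(1)), 209)) = ((-10263/(-590) + 14321/(-17090)) - 12025)/(-19434 + 0) = ((-10263*(-1/590) + 14321*(-1/17090)) - 12025)/(-19434) = ((10263/590 - 14321/17090) - 12025)*(-1/19434) = (8347264/504155 - 12025)*(-1/19434) = -6054116611/504155*(-1/19434) = 6054116611/9797748270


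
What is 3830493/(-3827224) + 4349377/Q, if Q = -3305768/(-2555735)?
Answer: 1329464202421795333/395372332126 ≈ 3.3626e+6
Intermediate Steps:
Q = 3305768/2555735 (Q = -3305768*(-1/2555735) = 3305768/2555735 ≈ 1.2935)
3830493/(-3827224) + 4349377/Q = 3830493/(-3827224) + 4349377/(3305768/2555735) = 3830493*(-1/3827224) + 4349377*(2555735/3305768) = -3830493/3827224 + 11115855027095/3305768 = 1329464202421795333/395372332126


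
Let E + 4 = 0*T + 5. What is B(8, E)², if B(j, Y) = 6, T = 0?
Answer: 36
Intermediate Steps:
E = 1 (E = -4 + (0*0 + 5) = -4 + (0 + 5) = -4 + 5 = 1)
B(8, E)² = 6² = 36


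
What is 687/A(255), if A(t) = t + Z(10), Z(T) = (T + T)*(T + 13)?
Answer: 687/715 ≈ 0.96084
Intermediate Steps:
Z(T) = 2*T*(13 + T) (Z(T) = (2*T)*(13 + T) = 2*T*(13 + T))
A(t) = 460 + t (A(t) = t + 2*10*(13 + 10) = t + 2*10*23 = t + 460 = 460 + t)
687/A(255) = 687/(460 + 255) = 687/715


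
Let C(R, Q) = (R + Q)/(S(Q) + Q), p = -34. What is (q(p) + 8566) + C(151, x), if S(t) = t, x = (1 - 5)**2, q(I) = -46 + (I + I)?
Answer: 270631/32 ≈ 8457.2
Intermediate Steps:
q(I) = -46 + 2*I
x = 16 (x = (-4)**2 = 16)
C(R, Q) = (Q + R)/(2*Q) (C(R, Q) = (R + Q)/(Q + Q) = (Q + R)/((2*Q)) = (Q + R)*(1/(2*Q)) = (Q + R)/(2*Q))
(q(p) + 8566) + C(151, x) = ((-46 + 2*(-34)) + 8566) + (1/2)*(16 + 151)/16 = ((-46 - 68) + 8566) + (1/2)*(1/16)*167 = (-114 + 8566) + 167/32 = 8452 + 167/32 = 270631/32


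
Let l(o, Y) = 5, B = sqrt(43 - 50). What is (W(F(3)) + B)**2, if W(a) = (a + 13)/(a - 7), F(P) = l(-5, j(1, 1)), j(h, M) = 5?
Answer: (-9 + I*sqrt(7))**2 ≈ 74.0 - 47.624*I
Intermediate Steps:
B = I*sqrt(7) (B = sqrt(-7) = I*sqrt(7) ≈ 2.6458*I)
F(P) = 5
W(a) = (13 + a)/(-7 + a)
(W(F(3)) + B)**2 = ((13 + 5)/(-7 + 5) + I*sqrt(7))**2 = (18/(-2) + I*sqrt(7))**2 = (-1/2*18 + I*sqrt(7))**2 = (-9 + I*sqrt(7))**2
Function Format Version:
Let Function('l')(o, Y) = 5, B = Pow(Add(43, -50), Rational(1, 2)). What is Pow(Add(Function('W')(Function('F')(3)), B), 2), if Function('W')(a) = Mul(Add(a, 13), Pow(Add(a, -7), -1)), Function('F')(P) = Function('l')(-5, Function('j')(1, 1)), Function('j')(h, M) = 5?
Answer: Pow(Add(-9, Mul(I, Pow(7, Rational(1, 2)))), 2) ≈ Add(74.000, Mul(-47.624, I))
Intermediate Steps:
B = Mul(I, Pow(7, Rational(1, 2))) (B = Pow(-7, Rational(1, 2)) = Mul(I, Pow(7, Rational(1, 2))) ≈ Mul(2.6458, I))
Function('F')(P) = 5
Function('W')(a) = Mul(Pow(Add(-7, a), -1), Add(13, a)) (Function('W')(a) = Mul(Add(13, a), Pow(Add(-7, a), -1)) = Mul(Pow(Add(-7, a), -1), Add(13, a)))
Pow(Add(Function('W')(Function('F')(3)), B), 2) = Pow(Add(Mul(Pow(Add(-7, 5), -1), Add(13, 5)), Mul(I, Pow(7, Rational(1, 2)))), 2) = Pow(Add(Mul(Pow(-2, -1), 18), Mul(I, Pow(7, Rational(1, 2)))), 2) = Pow(Add(Mul(Rational(-1, 2), 18), Mul(I, Pow(7, Rational(1, 2)))), 2) = Pow(Add(-9, Mul(I, Pow(7, Rational(1, 2)))), 2)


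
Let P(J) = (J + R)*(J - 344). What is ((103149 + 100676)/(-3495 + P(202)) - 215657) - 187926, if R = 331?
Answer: -31956309348/79181 ≈ -4.0359e+5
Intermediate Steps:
P(J) = (-344 + J)*(331 + J) (P(J) = (J + 331)*(J - 344) = (331 + J)*(-344 + J) = (-344 + J)*(331 + J))
((103149 + 100676)/(-3495 + P(202)) - 215657) - 187926 = ((103149 + 100676)/(-3495 + (-113864 + 202² - 13*202)) - 215657) - 187926 = (203825/(-3495 + (-113864 + 40804 - 2626)) - 215657) - 187926 = (203825/(-3495 - 75686) - 215657) - 187926 = (203825/(-79181) - 215657) - 187926 = (203825*(-1/79181) - 215657) - 187926 = (-203825/79181 - 215657) - 187926 = -17076140742/79181 - 187926 = -31956309348/79181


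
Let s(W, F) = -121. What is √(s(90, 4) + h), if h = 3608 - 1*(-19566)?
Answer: √23053 ≈ 151.83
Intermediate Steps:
h = 23174 (h = 3608 + 19566 = 23174)
√(s(90, 4) + h) = √(-121 + 23174) = √23053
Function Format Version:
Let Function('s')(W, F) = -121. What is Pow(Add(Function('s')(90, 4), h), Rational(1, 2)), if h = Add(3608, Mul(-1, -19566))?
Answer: Pow(23053, Rational(1, 2)) ≈ 151.83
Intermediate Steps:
h = 23174 (h = Add(3608, 19566) = 23174)
Pow(Add(Function('s')(90, 4), h), Rational(1, 2)) = Pow(Add(-121, 23174), Rational(1, 2)) = Pow(23053, Rational(1, 2))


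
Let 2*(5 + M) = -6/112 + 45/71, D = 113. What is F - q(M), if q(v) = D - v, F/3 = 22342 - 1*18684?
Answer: 86329219/7952 ≈ 10856.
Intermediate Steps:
F = 10974 (F = 3*(22342 - 1*18684) = 3*(22342 - 18684) = 3*3658 = 10974)
M = -37453/7952 (M = -5 + (-6/112 + 45/71)/2 = -5 + (-6*1/112 + 45*(1/71))/2 = -5 + (-3/56 + 45/71)/2 = -5 + (½)*(2307/3976) = -5 + 2307/7952 = -37453/7952 ≈ -4.7099)
q(v) = 113 - v
F - q(M) = 10974 - (113 - 1*(-37453/7952)) = 10974 - (113 + 37453/7952) = 10974 - 1*936029/7952 = 10974 - 936029/7952 = 86329219/7952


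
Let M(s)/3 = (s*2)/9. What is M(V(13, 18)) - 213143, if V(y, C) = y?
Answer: -639403/3 ≈ -2.1313e+5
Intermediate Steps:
M(s) = 2*s/3 (M(s) = 3*((s*2)/9) = 3*((2*s)*(⅑)) = 3*(2*s/9) = 2*s/3)
M(V(13, 18)) - 213143 = (⅔)*13 - 213143 = 26/3 - 213143 = -639403/3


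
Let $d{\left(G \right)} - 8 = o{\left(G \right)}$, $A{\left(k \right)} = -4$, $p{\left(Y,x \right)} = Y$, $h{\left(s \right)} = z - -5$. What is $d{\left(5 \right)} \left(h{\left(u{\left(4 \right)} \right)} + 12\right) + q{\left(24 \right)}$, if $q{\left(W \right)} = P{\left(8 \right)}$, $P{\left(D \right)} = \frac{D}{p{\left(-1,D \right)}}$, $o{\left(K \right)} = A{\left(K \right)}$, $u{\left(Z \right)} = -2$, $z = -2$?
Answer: $52$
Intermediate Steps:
$h{\left(s \right)} = 3$ ($h{\left(s \right)} = -2 - -5 = -2 + 5 = 3$)
$o{\left(K \right)} = -4$
$P{\left(D \right)} = - D$ ($P{\left(D \right)} = \frac{D}{-1} = D \left(-1\right) = - D$)
$q{\left(W \right)} = -8$ ($q{\left(W \right)} = \left(-1\right) 8 = -8$)
$d{\left(G \right)} = 4$ ($d{\left(G \right)} = 8 - 4 = 4$)
$d{\left(5 \right)} \left(h{\left(u{\left(4 \right)} \right)} + 12\right) + q{\left(24 \right)} = 4 \left(3 + 12\right) - 8 = 4 \cdot 15 - 8 = 60 - 8 = 52$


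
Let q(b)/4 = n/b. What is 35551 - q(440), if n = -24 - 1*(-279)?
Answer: 782071/22 ≈ 35549.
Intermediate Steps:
n = 255 (n = -24 + 279 = 255)
q(b) = 1020/b (q(b) = 4*(255/b) = 1020/b)
35551 - q(440) = 35551 - 1020/440 = 35551 - 1*51/22 = 35551 - 51/22 = 782071/22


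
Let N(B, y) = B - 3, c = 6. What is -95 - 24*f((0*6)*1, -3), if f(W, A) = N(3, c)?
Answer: -95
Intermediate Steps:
N(B, y) = -3 + B
f(W, A) = 0 (f(W, A) = -3 + 3 = 0)
-95 - 24*f((0*6)*1, -3) = -95 - 24*0 = -95 + 0 = -95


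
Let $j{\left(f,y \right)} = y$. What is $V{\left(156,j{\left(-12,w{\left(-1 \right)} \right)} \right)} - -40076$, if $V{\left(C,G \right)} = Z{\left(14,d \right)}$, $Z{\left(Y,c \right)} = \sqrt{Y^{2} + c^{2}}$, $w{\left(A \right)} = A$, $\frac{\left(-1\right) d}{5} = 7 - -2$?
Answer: $40076 + \sqrt{2221} \approx 40123.0$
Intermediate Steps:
$d = -45$ ($d = - 5 \left(7 - -2\right) = - 5 \left(7 + 2\right) = \left(-5\right) 9 = -45$)
$V{\left(C,G \right)} = \sqrt{2221}$ ($V{\left(C,G \right)} = \sqrt{14^{2} + \left(-45\right)^{2}} = \sqrt{196 + 2025} = \sqrt{2221}$)
$V{\left(156,j{\left(-12,w{\left(-1 \right)} \right)} \right)} - -40076 = \sqrt{2221} - -40076 = \sqrt{2221} + 40076 = 40076 + \sqrt{2221}$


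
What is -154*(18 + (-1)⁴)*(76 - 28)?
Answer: -140448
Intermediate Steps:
-154*(18 + (-1)⁴)*(76 - 28) = -154*(18 + 1)*48 = -2926*48 = -154*912 = -140448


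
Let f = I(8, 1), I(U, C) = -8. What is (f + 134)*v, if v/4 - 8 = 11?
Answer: 9576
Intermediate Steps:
v = 76 (v = 32 + 4*11 = 32 + 44 = 76)
f = -8
(f + 134)*v = (-8 + 134)*76 = 126*76 = 9576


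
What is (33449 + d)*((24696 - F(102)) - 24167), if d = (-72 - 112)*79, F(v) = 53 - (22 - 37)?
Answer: 8718893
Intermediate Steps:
F(v) = 68 (F(v) = 53 - 1*(-15) = 53 + 15 = 68)
d = -14536 (d = -184*79 = -14536)
(33449 + d)*((24696 - F(102)) - 24167) = (33449 - 14536)*((24696 - 1*68) - 24167) = 18913*((24696 - 68) - 24167) = 18913*(24628 - 24167) = 18913*461 = 8718893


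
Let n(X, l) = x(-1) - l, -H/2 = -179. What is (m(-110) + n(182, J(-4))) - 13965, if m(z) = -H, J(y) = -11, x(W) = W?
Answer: -14313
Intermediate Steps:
H = 358 (H = -2*(-179) = 358)
n(X, l) = -1 - l
m(z) = -358 (m(z) = -1*358 = -358)
(m(-110) + n(182, J(-4))) - 13965 = (-358 + (-1 - 1*(-11))) - 13965 = (-358 + (-1 + 11)) - 13965 = (-358 + 10) - 13965 = -348 - 13965 = -14313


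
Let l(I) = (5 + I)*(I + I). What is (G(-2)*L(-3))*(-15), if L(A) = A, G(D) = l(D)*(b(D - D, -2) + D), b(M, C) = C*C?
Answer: -1080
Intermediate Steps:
b(M, C) = C²
l(I) = 2*I*(5 + I) (l(I) = (5 + I)*(2*I) = 2*I*(5 + I))
G(D) = 2*D*(4 + D)*(5 + D) (G(D) = (2*D*(5 + D))*((-2)² + D) = (2*D*(5 + D))*(4 + D) = 2*D*(4 + D)*(5 + D))
(G(-2)*L(-3))*(-15) = ((2*(-2)*(4 - 2)*(5 - 2))*(-3))*(-15) = ((2*(-2)*2*3)*(-3))*(-15) = -24*(-3)*(-15) = 72*(-15) = -1080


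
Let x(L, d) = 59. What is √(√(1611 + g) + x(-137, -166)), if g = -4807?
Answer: √(59 + 2*I*√799) ≈ 8.3879 + 3.3699*I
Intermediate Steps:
√(√(1611 + g) + x(-137, -166)) = √(√(1611 - 4807) + 59) = √(√(-3196) + 59) = √(2*I*√799 + 59) = √(59 + 2*I*√799)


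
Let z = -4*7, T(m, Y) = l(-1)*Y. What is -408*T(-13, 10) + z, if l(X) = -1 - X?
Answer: -28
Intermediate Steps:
T(m, Y) = 0 (T(m, Y) = (-1 - 1*(-1))*Y = (-1 + 1)*Y = 0*Y = 0)
z = -28
-408*T(-13, 10) + z = -408*0 - 28 = 0 - 28 = -28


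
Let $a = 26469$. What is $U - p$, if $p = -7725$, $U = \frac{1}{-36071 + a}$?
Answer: $\frac{74175449}{9602} \approx 7725.0$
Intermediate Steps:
$U = - \frac{1}{9602}$ ($U = \frac{1}{-36071 + 26469} = \frac{1}{-9602} = - \frac{1}{9602} \approx -0.00010414$)
$U - p = - \frac{1}{9602} - -7725 = - \frac{1}{9602} + 7725 = \frac{74175449}{9602}$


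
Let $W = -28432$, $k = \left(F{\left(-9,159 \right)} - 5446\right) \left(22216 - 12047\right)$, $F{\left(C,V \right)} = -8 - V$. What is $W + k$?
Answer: $-57107029$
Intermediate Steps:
$k = -57078597$ ($k = \left(\left(-8 - 159\right) - 5446\right) \left(22216 - 12047\right) = \left(\left(-8 - 159\right) - 5446\right) 10169 = \left(-167 - 5446\right) 10169 = \left(-5613\right) 10169 = -57078597$)
$W + k = -28432 - 57078597 = -57107029$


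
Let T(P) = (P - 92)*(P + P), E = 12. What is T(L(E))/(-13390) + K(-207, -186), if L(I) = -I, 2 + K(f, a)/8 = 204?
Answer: 832144/515 ≈ 1615.8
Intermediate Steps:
K(f, a) = 1616 (K(f, a) = -16 + 8*204 = -16 + 1632 = 1616)
T(P) = 2*P*(-92 + P) (T(P) = (-92 + P)*(2*P) = 2*P*(-92 + P))
T(L(E))/(-13390) + K(-207, -186) = (2*(-1*12)*(-92 - 1*12))/(-13390) + 1616 = (2*(-12)*(-92 - 12))*(-1/13390) + 1616 = (2*(-12)*(-104))*(-1/13390) + 1616 = 2496*(-1/13390) + 1616 = -96/515 + 1616 = 832144/515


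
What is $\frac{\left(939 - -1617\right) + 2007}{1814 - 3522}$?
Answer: $- \frac{4563}{1708} \approx -2.6715$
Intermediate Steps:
$\frac{\left(939 - -1617\right) + 2007}{1814 - 3522} = \frac{\left(939 + 1617\right) + 2007}{-1708} = \left(2556 + 2007\right) \left(- \frac{1}{1708}\right) = 4563 \left(- \frac{1}{1708}\right) = - \frac{4563}{1708}$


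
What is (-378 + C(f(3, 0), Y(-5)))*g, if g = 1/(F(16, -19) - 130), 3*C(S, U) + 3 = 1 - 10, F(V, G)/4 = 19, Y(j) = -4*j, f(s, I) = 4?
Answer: 191/27 ≈ 7.0741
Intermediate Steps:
F(V, G) = 76 (F(V, G) = 4*19 = 76)
C(S, U) = -4 (C(S, U) = -1 + (1 - 10)/3 = -1 + (⅓)*(-9) = -1 - 3 = -4)
g = -1/54 (g = 1/(76 - 130) = 1/(-54) = -1/54 ≈ -0.018519)
(-378 + C(f(3, 0), Y(-5)))*g = (-378 - 4)*(-1/54) = -382*(-1/54) = 191/27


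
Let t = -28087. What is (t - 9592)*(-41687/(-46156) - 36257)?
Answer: 63053410303995/46156 ≈ 1.3661e+9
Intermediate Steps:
(t - 9592)*(-41687/(-46156) - 36257) = (-28087 - 9592)*(-41687/(-46156) - 36257) = -37679*(-41687*(-1/46156) - 36257) = -37679*(41687/46156 - 36257) = -37679*(-1673436405/46156) = 63053410303995/46156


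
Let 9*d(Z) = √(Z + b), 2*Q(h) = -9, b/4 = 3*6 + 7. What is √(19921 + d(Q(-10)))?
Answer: √(717156 + 2*√382)/6 ≈ 141.15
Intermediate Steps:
b = 100 (b = 4*(3*6 + 7) = 4*(18 + 7) = 4*25 = 100)
Q(h) = -9/2 (Q(h) = (½)*(-9) = -9/2)
d(Z) = √(100 + Z)/9 (d(Z) = √(Z + 100)/9 = √(100 + Z)/9)
√(19921 + d(Q(-10))) = √(19921 + √(100 - 9/2)/9) = √(19921 + √(191/2)/9) = √(19921 + (√382/2)/9) = √(19921 + √382/18)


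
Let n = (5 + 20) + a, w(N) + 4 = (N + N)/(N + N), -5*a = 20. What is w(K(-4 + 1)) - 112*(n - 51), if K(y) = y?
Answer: 3357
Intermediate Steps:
a = -4 (a = -⅕*20 = -4)
w(N) = -3 (w(N) = -4 + (N + N)/(N + N) = -4 + (2*N)/((2*N)) = -4 + (2*N)*(1/(2*N)) = -4 + 1 = -3)
n = 21 (n = (5 + 20) - 4 = 25 - 4 = 21)
w(K(-4 + 1)) - 112*(n - 51) = -3 - 112*(21 - 51) = -3 - 112*(-30) = -3 + 3360 = 3357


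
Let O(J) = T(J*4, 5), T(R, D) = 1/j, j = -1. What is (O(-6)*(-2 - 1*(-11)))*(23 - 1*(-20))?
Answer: -387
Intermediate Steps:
T(R, D) = -1 (T(R, D) = 1/(-1) = -1)
O(J) = -1
(O(-6)*(-2 - 1*(-11)))*(23 - 1*(-20)) = (-(-2 - 1*(-11)))*(23 - 1*(-20)) = (-(-2 + 11))*(23 + 20) = -1*9*43 = -9*43 = -387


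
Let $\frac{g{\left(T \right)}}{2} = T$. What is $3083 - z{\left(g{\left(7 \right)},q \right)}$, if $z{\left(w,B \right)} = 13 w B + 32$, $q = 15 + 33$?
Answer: $-5685$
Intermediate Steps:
$g{\left(T \right)} = 2 T$
$q = 48$
$z{\left(w,B \right)} = 32 + 13 B w$ ($z{\left(w,B \right)} = 13 B w + 32 = 32 + 13 B w$)
$3083 - z{\left(g{\left(7 \right)},q \right)} = 3083 - \left(32 + 13 \cdot 48 \cdot 2 \cdot 7\right) = 3083 - \left(32 + 13 \cdot 48 \cdot 14\right) = 3083 - \left(32 + 8736\right) = 3083 - 8768 = -5685$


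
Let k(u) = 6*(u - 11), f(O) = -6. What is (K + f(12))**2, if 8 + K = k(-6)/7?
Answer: 40000/49 ≈ 816.33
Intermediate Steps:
k(u) = -66 + 6*u (k(u) = 6*(-11 + u) = -66 + 6*u)
K = -158/7 (K = -8 + (-66 + 6*(-6))/7 = -8 + (-66 - 36)*(1/7) = -8 - 102*1/7 = -8 - 102/7 = -158/7 ≈ -22.571)
(K + f(12))**2 = (-158/7 - 6)**2 = (-200/7)**2 = 40000/49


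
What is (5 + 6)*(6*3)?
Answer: 198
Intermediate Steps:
(5 + 6)*(6*3) = 11*18 = 198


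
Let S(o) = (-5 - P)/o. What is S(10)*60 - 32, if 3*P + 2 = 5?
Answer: -68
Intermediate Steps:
P = 1 (P = -2/3 + (1/3)*5 = -2/3 + 5/3 = 1)
S(o) = -6/o (S(o) = (-5 - 1*1)/o = (-5 - 1)/o = -6/o)
S(10)*60 - 32 = -6/10*60 - 32 = -6*1/10*60 - 32 = -3/5*60 - 32 = -36 - 32 = -68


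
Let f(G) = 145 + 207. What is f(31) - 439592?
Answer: -439240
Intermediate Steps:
f(G) = 352
f(31) - 439592 = 352 - 439592 = -439240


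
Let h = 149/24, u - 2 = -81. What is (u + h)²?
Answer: 3052009/576 ≈ 5298.6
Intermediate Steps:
u = -79 (u = 2 - 81 = -79)
h = 149/24 (h = 149*(1/24) = 149/24 ≈ 6.2083)
(u + h)² = (-79 + 149/24)² = (-1747/24)² = 3052009/576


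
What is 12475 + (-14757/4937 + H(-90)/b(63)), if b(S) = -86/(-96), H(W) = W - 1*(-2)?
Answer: 2626841786/212291 ≈ 12374.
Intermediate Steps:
H(W) = 2 + W (H(W) = W + 2 = 2 + W)
b(S) = 43/48 (b(S) = -86*(-1/96) = 43/48)
12475 + (-14757/4937 + H(-90)/b(63)) = 12475 + (-14757/4937 + (2 - 90)/(43/48)) = 12475 + (-14757*1/4937 - 88*48/43) = 12475 + (-14757/4937 - 4224/43) = 12475 - 21488439/212291 = 2626841786/212291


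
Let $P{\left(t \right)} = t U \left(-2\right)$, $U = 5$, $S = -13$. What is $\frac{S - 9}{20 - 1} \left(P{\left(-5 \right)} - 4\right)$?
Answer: $- \frac{1012}{19} \approx -53.263$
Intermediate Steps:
$P{\left(t \right)} = - 10 t$ ($P{\left(t \right)} = t 5 \left(-2\right) = 5 t \left(-2\right) = - 10 t$)
$\frac{S - 9}{20 - 1} \left(P{\left(-5 \right)} - 4\right) = \frac{-13 - 9}{20 - 1} \left(\left(-10\right) \left(-5\right) - 4\right) = - \frac{22}{19} \left(50 - 4\right) = \left(-22\right) \frac{1}{19} \cdot 46 = \left(- \frac{22}{19}\right) 46 = - \frac{1012}{19}$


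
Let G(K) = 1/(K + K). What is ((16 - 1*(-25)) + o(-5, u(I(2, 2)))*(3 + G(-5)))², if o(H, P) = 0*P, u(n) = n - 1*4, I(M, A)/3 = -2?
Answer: 1681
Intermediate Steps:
I(M, A) = -6 (I(M, A) = 3*(-2) = -6)
u(n) = -4 + n (u(n) = n - 4 = -4 + n)
o(H, P) = 0
G(K) = 1/(2*K)
((16 - 1*(-25)) + o(-5, u(I(2, 2)))*(3 + G(-5)))² = ((16 - 1*(-25)) + 0*(3 + (½)/(-5)))² = ((16 + 25) + 0*(3 + (½)*(-⅕)))² = (41 + 0*(3 - ⅒))² = (41 + 0*(29/10))² = (41 + 0)² = 41² = 1681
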